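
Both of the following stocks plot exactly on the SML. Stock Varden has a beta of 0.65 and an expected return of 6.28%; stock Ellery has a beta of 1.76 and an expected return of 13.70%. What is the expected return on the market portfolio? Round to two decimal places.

Both satisfy E(R) = R_f + β·MRP, so the slope of the SML is
MRP = (13.70% − 6.28%) / (1.76 − 0.65) = 7.42% / 1.11 = 6.6847%
R_f = E(R_Varden) − β_Varden·MRP = 6.28% − 0.65 × 6.6847% = 1.9349%
E(R_m) = R_f + MRP = 1.9349% + 6.6847% = 8.62%

8.62%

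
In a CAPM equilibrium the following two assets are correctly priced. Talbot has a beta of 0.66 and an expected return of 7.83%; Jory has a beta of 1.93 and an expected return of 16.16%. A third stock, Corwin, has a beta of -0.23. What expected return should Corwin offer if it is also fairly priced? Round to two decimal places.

MRP (SML slope) = (16.16% − 7.83%) / (1.93 − 0.66) = 8.33% / 1.27 = 6.5591%
R_f (intercept) = 7.83% − 0.66 × 6.5591% = 3.5010%
E(R_Corwin) = R_f + β × MRP = 3.5010% + -0.23 × 6.5591% = 1.99%

1.99%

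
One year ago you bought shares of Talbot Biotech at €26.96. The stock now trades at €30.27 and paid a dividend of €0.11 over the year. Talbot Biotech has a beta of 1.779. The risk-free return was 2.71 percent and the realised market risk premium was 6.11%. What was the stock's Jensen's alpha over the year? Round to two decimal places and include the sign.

Realised HPR = (P1 + D1 − P0) / P0 = (30.27 + 0.11 − 26.96) / 26.96 = 3.42 / 26.96 = 12.6855%
CAPM required = R_f + β·MRP = 2.71% + 1.779 × 6.11% = 13.57969%
α = realised − required = 12.6855% − 13.57969% = -0.89%

-0.89%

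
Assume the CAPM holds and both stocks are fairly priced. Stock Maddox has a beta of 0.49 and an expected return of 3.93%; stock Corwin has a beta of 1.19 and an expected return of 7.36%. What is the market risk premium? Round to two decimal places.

4.90%

Both satisfy E(R) = R_f + β·MRP, so the slope of the SML is
MRP = (7.36% − 3.93%) / (1.19 − 0.49) = 3.43% / 0.70 = 4.9000%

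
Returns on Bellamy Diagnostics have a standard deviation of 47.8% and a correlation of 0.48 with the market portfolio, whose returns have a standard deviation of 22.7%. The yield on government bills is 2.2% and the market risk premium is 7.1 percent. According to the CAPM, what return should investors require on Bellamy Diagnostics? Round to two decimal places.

β = ρ × σ_i / σ_m = 0.48 × 47.8% / 22.7% = 1.0107
E(R) = 2.2% + 1.0107 × 7.1% = 9.38%

9.38%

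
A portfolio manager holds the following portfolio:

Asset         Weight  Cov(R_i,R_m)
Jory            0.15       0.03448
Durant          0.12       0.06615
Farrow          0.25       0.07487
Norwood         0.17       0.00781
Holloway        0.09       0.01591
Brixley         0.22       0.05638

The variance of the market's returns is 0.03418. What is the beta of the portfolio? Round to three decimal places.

β_Jory = 0.03448 / 0.03418 = 1.0088
β_Durant = 0.06615 / 0.03418 = 1.9353
β_Farrow = 0.07487 / 0.03418 = 2.1905
β_Norwood = 0.00781 / 0.03418 = 0.2285
β_Holloway = 0.01591 / 0.03418 = 0.4655
β_Brixley = 0.05638 / 0.03418 = 1.6495
β_P = Σ w_i β_i = 0.15×1.0088 + 0.12×1.9353 + 0.25×2.1905 + 0.17×0.2285 + 0.09×0.4655 + 0.22×1.6495 = 1.3748

1.375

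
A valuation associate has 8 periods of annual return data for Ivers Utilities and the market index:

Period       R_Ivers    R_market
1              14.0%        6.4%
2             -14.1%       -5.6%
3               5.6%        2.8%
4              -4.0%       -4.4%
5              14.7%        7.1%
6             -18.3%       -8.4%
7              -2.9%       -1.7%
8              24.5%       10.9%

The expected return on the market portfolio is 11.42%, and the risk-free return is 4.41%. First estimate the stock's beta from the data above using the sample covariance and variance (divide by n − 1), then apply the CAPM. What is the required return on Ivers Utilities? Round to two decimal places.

Mean R_i = (14.0 − 14.1 + 5.6 − 4.0 + 14.7 − 18.3 − 2.9 + 24.5) / 8 = 2.4375%
Mean R_m = (6.4 − 5.6 + 2.8 − 4.4 + 7.1 − 8.4 − 1.7 + 10.9) / 8 = 0.8875%
Σ(R_i − R̄_i)(R_m − R̄_m) = 714.6038  ⇒  Cov = 714.6038 / 7 = 102.0863
Σ(R_m − R̄_m)² = 335.8888  ⇒  Var(R_m) = 335.8888 / 7 = 47.9841
β = Cov / Var(R_m) = 102.0863 / 47.9841 = 2.1275
MRP = 11.42% − 4.41% = 7.01%
E(R) = R_f + β × MRP = 4.41% + 2.1275 × 7.01% = 19.32%

19.32%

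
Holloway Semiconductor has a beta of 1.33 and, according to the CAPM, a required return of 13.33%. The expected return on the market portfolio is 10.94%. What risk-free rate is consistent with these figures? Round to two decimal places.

3.70%

E(R) = R_f + β(E(R_m) − R_f) = R_f(1 − β) + β·E(R_m)
13.33% = R_f × (1 − 1.33) + 1.33 × 10.94%
13.33% = R_f × -0.33 + 14.5502%
R_f = (13.33% − 14.5502%) / -0.33 = 3.70%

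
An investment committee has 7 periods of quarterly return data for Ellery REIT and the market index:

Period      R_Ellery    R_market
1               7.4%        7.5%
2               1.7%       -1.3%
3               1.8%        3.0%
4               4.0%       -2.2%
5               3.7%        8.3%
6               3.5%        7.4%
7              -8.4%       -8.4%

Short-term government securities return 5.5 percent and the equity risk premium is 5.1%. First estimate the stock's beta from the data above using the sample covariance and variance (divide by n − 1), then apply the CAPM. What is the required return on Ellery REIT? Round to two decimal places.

Mean R_i = (7.4 + 1.7 + 1.8 + 4.0 + 3.7 + 3.5 − 8.4) / 7 = 1.9571%
Mean R_m = (7.5 − 1.3 + 3.0 − 2.2 + 8.3 + 7.4 − 8.4) / 7 = 2.0429%
Σ(R_i − R̄_i)(R_m − R̄_m) = 149.0729  ⇒  Cov = 149.0729 / 6 = 24.8455
Σ(R_m − R̄_m)² = 236.7771  ⇒  Var(R_m) = 236.7771 / 6 = 39.4629
β = Cov / Var(R_m) = 24.8455 / 39.4629 = 0.6296
E(R) = R_f + β × MRP = 5.5% + 0.6296 × 5.1% = 8.71%

8.71%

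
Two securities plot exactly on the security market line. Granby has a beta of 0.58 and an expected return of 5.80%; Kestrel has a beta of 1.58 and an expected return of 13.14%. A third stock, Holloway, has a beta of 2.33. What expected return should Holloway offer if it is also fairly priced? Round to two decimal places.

18.65%

MRP (SML slope) = (13.14% − 5.80%) / (1.58 − 0.58) = 7.34% / 1.00 = 7.3400%
R_f (intercept) = 5.80% − 0.58 × 7.3400% = 1.5428%
E(R_Holloway) = R_f + β × MRP = 1.5428% + 2.33 × 7.3400% = 18.65%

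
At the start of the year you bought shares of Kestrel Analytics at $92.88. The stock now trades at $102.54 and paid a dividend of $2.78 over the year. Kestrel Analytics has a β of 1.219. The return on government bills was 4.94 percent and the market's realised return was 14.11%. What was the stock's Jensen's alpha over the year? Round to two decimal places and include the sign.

Realised HPR = (P1 + D1 − P0) / P0 = (102.54 + 2.78 − 92.88) / 92.88 = 12.44 / 92.88 = 13.3936%
MRP = 14.11% − 4.94% = 9.17%
CAPM required = R_f + β·MRP = 4.94% + 1.219 × 9.17% = 16.11823%
α = realised − required = 13.3936% − 16.11823% = -2.72%

-2.72%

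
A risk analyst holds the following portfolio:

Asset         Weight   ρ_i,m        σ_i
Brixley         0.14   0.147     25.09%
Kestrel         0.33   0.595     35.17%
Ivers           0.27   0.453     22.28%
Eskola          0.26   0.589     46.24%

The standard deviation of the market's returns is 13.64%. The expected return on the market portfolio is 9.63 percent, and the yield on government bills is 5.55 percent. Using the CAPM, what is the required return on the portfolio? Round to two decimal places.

10.70%

β_Brixley = 0.147 × 25.09% / 13.64% = 0.2704
β_Kestrel = 0.595 × 35.17% / 13.64% = 1.5342
β_Ivers = 0.453 × 22.28% / 13.64% = 0.7399
β_Eskola = 0.589 × 46.24% / 13.64% = 1.9967
β_P = Σ w_i β_i = 0.14×0.2704 + 0.33×1.5342 + 0.27×0.7399 + 0.26×1.9967 = 1.2631
MRP = 9.63% − 5.55% = 4.08%
E(R_P) = R_f + β_P × MRP = 5.55% + 1.2631 × 4.08% = 10.70%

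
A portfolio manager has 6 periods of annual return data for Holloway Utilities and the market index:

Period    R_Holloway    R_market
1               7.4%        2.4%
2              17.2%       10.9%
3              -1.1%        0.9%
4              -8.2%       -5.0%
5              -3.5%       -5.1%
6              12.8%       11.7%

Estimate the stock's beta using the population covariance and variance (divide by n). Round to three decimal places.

Mean R_i = (7.4 + 17.2 − 1.1 − 8.2 − 3.5 + 12.8) / 6 = 4.1000%
Mean R_m = (2.4 + 10.9 + 0.9 − 5.0 − 5.1 + 11.7) / 6 = 2.6333%
Σ(R_i − R̄_i)(R_m − R̄_m) = 348.0800  ⇒  Cov = 348.0800 / 6 = 58.0133
Σ(R_m − R̄_m)² = 271.6733  ⇒  Var(R_m) = 271.6733 / 6 = 45.2789
β = Cov / Var(R_m) = 58.0133 / 45.2789 = 1.2812

1.281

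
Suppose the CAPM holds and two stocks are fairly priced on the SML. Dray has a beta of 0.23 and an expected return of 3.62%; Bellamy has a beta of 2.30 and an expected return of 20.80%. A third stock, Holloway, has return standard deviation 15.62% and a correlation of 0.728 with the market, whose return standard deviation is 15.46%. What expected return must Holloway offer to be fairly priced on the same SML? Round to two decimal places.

7.82%

MRP = (20.80% − 3.62%) / (2.30 − 0.23) = 8.2995%
R_f = 3.62% − 0.23 × 8.2995% = 1.7111%
β_Holloway = ρ·σ_i/σ_m = 0.728 × 15.62 / 15.46 = 0.7355
E(R_Holloway) = R_f + β × MRP = 1.7111% + 0.7355 × 8.2995% = 7.82%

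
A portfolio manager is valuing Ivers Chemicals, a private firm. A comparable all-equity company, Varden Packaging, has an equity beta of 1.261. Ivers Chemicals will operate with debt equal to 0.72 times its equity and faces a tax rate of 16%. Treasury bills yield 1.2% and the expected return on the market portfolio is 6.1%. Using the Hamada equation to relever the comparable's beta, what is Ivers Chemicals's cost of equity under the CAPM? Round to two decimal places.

β_L = β_U × [1 + (1 − t)(D/E)] = 1.261 × [1 + (1 − 0.16) × 0.72]
    = 1.261 × [1 + 0.84 × 0.72] = 1.261 × 1.6048 = 2.0237
MRP = 6.1% − 1.2% = 4.90%
E(R) = R_f + β_L × MRP = 1.2% + 2.0237 × 4.9% = 11.12%

11.12%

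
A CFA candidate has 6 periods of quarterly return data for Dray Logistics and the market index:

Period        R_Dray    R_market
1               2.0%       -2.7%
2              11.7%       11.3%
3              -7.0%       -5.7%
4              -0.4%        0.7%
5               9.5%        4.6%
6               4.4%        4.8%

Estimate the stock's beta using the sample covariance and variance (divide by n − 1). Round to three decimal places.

1.019

Mean R_i = (2.0 + 11.7 − 7.0 − 0.4 + 9.5 + 4.4) / 6 = 3.3667%
Mean R_m = (-2.7 + 11.3 − 5.7 + 0.7 + 4.6 + 4.8) / 6 = 2.1667%
Σ(R_i − R̄_i)(R_m − R̄_m) = 187.4833  ⇒  Cov = 187.4833 / 5 = 37.4967
Σ(R_m − R̄_m)² = 183.9933  ⇒  Var(R_m) = 183.9933 / 5 = 36.7987
β = Cov / Var(R_m) = 37.4967 / 36.7987 = 1.0190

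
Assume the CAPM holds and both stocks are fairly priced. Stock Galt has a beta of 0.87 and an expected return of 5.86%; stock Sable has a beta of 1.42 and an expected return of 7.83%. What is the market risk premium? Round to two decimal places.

Both satisfy E(R) = R_f + β·MRP, so the slope of the SML is
MRP = (7.83% − 5.86%) / (1.42 − 0.87) = 1.97% / 0.55 = 3.5818%

3.58%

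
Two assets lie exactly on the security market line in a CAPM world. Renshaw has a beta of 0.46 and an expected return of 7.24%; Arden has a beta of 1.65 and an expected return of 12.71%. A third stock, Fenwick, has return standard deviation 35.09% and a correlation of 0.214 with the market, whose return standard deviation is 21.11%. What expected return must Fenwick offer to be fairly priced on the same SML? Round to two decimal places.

MRP = (12.71% − 7.24%) / (1.65 − 0.46) = 4.5966%
R_f = 7.24% − 0.46 × 4.5966% = 5.1256%
β_Fenwick = ρ·σ_i/σ_m = 0.214 × 35.09 / 21.11 = 0.3557
E(R_Fenwick) = R_f + β × MRP = 5.1256% + 0.3557 × 4.5966% = 6.76%

6.76%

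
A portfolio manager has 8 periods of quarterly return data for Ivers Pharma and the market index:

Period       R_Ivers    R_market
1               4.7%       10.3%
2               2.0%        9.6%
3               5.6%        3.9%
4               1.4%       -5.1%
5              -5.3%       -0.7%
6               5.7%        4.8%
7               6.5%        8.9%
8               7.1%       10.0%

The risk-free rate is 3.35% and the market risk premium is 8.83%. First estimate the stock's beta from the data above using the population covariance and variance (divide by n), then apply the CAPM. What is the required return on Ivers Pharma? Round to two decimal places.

Mean R_i = (4.7 + 2.0 + 5.6 + 1.4 − 5.3 + 5.7 + 6.5 + 7.1) / 8 = 3.4625%
Mean R_m = (10.3 + 9.6 + 3.9 − 5.1 − 0.7 + 4.8 + 8.9 + 10.0) / 8 = 5.2125%
Σ(R_i − R̄_i)(R_m − R̄_m) = 97.8438  ⇒  Cov = 97.8438 / 8 = 12.2305
Σ(R_m − R̄_m)² = 224.8488  ⇒  Var(R_m) = 224.8488 / 8 = 28.1061
β = Cov / Var(R_m) = 12.2305 / 28.1061 = 0.4352
E(R) = R_f + β × MRP = 3.35% + 0.4352 × 8.83% = 7.19%

7.19%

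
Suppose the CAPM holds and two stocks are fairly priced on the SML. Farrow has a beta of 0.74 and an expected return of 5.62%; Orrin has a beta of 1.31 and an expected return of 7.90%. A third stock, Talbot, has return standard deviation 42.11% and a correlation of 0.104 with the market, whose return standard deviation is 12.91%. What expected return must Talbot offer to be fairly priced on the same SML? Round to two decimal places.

MRP = (7.90% − 5.62%) / (1.31 − 0.74) = 4.0000%
R_f = 5.62% − 0.74 × 4.0000% = 2.6600%
β_Talbot = ρ·σ_i/σ_m = 0.104 × 42.11 / 12.91 = 0.3392
E(R_Talbot) = R_f + β × MRP = 2.6600% + 0.3392 × 4.0000% = 4.02%

4.02%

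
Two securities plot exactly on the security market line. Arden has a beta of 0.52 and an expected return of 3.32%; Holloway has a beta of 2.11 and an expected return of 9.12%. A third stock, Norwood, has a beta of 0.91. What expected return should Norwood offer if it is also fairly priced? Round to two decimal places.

MRP (SML slope) = (9.12% − 3.32%) / (2.11 − 0.52) = 5.80% / 1.59 = 3.6478%
R_f (intercept) = 3.32% − 0.52 × 3.6478% = 1.4231%
E(R_Norwood) = R_f + β × MRP = 1.4231% + 0.91 × 3.6478% = 4.74%

4.74%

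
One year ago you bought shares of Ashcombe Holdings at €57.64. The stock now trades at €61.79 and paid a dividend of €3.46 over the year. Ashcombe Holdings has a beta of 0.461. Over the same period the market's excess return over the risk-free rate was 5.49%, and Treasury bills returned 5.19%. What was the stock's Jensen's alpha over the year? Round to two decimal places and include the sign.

+5.48%

Realised HPR = (P1 + D1 − P0) / P0 = (61.79 + 3.46 − 57.64) / 57.64 = 7.61 / 57.64 = 13.2026%
CAPM required = R_f + β·MRP = 5.19% + 0.461 × 5.49% = 7.72089%
α = realised − required = 13.2026% − 7.72089% = +5.48%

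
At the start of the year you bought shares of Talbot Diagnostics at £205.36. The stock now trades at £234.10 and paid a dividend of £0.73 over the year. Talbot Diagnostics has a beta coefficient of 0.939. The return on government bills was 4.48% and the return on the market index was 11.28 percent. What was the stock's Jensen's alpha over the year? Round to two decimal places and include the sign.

+3.49%

Realised HPR = (P1 + D1 − P0) / P0 = (234.10 + 0.73 − 205.36) / 205.36 = 29.47 / 205.36 = 14.3504%
MRP = 11.28% − 4.48% = 6.80%
CAPM required = R_f + β·MRP = 4.48% + 0.939 × 6.80% = 10.86520%
α = realised − required = 14.3504% − 10.86520% = +3.49%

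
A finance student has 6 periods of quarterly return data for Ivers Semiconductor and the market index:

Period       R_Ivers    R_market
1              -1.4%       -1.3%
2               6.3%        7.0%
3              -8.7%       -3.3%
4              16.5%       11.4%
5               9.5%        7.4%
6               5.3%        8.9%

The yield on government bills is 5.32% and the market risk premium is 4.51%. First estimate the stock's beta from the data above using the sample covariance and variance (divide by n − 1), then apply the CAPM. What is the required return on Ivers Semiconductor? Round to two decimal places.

Mean R_i = (-1.4 + 6.3 − 8.7 + 16.5 + 9.5 + 5.3) / 6 = 4.5833%
Mean R_m = (-1.3 + 7.0 − 3.3 + 11.4 + 7.4 + 8.9) / 6 = 5.0167%
Σ(R_i − R̄_i)(R_m − R̄_m) = 242.2417  ⇒  Cov = 242.2417 / 5 = 48.4483
Σ(R_m − R̄_m)² = 174.5083  ⇒  Var(R_m) = 174.5083 / 5 = 34.9017
β = Cov / Var(R_m) = 48.4483 / 34.9017 = 1.3881
E(R) = R_f + β × MRP = 5.32% + 1.3881 × 4.51% = 11.58%

11.58%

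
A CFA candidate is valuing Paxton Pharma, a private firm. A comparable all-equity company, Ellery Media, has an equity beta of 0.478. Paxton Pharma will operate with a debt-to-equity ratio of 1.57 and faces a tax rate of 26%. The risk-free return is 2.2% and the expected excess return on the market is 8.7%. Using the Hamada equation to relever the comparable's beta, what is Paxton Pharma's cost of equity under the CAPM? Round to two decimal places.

β_L = β_U × [1 + (1 − t)(D/E)] = 0.478 × [1 + (1 − 0.26) × 1.57]
    = 0.478 × [1 + 0.74 × 1.57] = 0.478 × 2.1618 = 1.0333
E(R) = R_f + β_L × MRP = 2.2% + 1.0333 × 8.7% = 11.19%

11.19%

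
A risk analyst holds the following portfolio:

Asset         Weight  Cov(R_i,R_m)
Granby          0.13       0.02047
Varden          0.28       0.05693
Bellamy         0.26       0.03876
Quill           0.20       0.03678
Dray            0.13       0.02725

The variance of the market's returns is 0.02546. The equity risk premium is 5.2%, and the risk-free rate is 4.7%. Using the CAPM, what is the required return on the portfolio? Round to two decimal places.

β_Granby = 0.02047 / 0.02546 = 0.8040
β_Varden = 0.05693 / 0.02546 = 2.2361
β_Bellamy = 0.03876 / 0.02546 = 1.5224
β_Quill = 0.03678 / 0.02546 = 1.4446
β_Dray = 0.02725 / 0.02546 = 1.0703
β_P = Σ w_i β_i = 0.13×0.8040 + 0.28×2.2361 + 0.26×1.5224 + 0.20×1.4446 + 0.13×1.0703 = 1.5545
E(R_P) = R_f + β_P × MRP = 4.7% + 1.5545 × 5.2% = 12.78%

12.78%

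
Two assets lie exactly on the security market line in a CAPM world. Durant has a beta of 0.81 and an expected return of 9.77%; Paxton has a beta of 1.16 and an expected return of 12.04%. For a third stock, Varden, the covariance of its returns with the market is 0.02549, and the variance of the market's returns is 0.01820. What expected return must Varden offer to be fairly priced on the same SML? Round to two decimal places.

13.60%

MRP = (12.04% − 9.77%) / (1.16 − 0.81) = 6.4857%
R_f = 9.77% − 0.81 × 6.4857% = 4.5166%
β_Varden = Cov / Var(R_m) = 0.02549 / 0.01820 = 1.4005
E(R_Varden) = R_f + β × MRP = 4.5166% + 1.4005 × 6.4857% = 13.60%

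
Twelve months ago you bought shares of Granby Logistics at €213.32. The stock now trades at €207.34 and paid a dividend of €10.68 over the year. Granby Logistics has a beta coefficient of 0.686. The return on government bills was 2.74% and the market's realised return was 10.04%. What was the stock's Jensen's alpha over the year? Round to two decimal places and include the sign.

-5.54%

Realised HPR = (P1 + D1 − P0) / P0 = (207.34 + 10.68 − 213.32) / 213.32 = 4.70 / 213.32 = 2.2033%
MRP = 10.04% − 2.74% = 7.30%
CAPM required = R_f + β·MRP = 2.74% + 0.686 × 7.30% = 7.74780%
α = realised − required = 2.2033% − 7.74780% = -5.54%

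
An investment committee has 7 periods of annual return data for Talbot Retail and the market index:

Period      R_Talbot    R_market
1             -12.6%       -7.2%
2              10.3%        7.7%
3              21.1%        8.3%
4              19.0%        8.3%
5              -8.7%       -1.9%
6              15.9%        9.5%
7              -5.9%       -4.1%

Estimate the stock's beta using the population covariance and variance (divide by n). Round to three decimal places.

1.939

Mean R_i = (-12.6 + 10.3 + 21.1 + 19.0 − 8.7 + 15.9 − 5.9) / 7 = 5.5857%
Mean R_m = (-7.2 + 7.7 + 8.3 + 8.3 − 1.9 + 9.5 − 4.1) / 7 = 2.9429%
Σ(R_i − R̄_i)(R_m − R̄_m) = 579.5643  ⇒  Cov = 579.5643 / 7 = 82.7949
Σ(R_m − R̄_m)² = 298.9571  ⇒  Var(R_m) = 298.9571 / 7 = 42.7082
β = Cov / Var(R_m) = 82.7949 / 42.7082 = 1.9386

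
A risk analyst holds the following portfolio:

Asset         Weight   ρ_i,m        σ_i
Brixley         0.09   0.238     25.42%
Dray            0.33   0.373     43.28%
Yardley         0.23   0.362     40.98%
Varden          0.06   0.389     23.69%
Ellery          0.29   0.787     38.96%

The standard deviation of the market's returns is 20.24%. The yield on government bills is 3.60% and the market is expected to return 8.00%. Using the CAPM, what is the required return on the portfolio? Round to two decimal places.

7.67%

β_Brixley = 0.238 × 25.42% / 20.24% = 0.2989
β_Dray = 0.373 × 43.28% / 20.24% = 0.7976
β_Yardley = 0.362 × 40.98% / 20.24% = 0.7329
β_Varden = 0.389 × 23.69% / 20.24% = 0.4553
β_Ellery = 0.787 × 38.96% / 20.24% = 1.5149
β_P = Σ w_i β_i = 0.09×0.2989 + 0.33×0.7976 + 0.23×0.7329 + 0.06×0.4553 + 0.29×1.5149 = 0.9253
MRP = 8.00% − 3.60% = 4.40%
E(R_P) = R_f + β_P × MRP = 3.60% + 0.9253 × 4.40% = 7.67%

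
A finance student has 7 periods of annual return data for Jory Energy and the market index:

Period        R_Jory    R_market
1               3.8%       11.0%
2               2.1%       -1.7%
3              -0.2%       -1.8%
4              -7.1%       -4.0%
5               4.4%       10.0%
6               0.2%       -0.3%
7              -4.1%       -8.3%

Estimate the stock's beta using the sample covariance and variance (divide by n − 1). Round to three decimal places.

Mean R_i = (3.8 + 2.1 − 0.2 − 7.1 + 4.4 + 0.2 − 4.1) / 7 = -0.1286%
Mean R_m = (11.0 − 1.7 − 1.8 − 4.0 + 10.0 − 0.3 − 8.3) / 7 = 0.7000%
Σ(R_i − R̄_i)(R_m − R̄_m) = 145.5900  ⇒  Cov = 145.5900 / 6 = 24.2650
Σ(R_m − R̄_m)² = 308.6800  ⇒  Var(R_m) = 308.6800 / 6 = 51.4467
β = Cov / Var(R_m) = 24.2650 / 51.4467 = 0.4717

0.472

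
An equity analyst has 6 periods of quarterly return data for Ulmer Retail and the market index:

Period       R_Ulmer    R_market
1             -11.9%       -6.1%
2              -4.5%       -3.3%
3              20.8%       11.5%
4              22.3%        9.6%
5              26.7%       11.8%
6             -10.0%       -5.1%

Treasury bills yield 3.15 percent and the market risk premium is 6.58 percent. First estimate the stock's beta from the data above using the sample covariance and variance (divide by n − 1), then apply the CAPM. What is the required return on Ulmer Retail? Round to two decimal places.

Mean R_i = (-11.9 − 4.5 + 20.8 + 22.3 + 26.7 − 10.0) / 6 = 7.2333%
Mean R_m = (-6.1 − 3.3 + 11.5 + 9.6 + 11.8 − 5.1) / 6 = 3.0667%
Σ(R_i − R̄_i)(R_m − R̄_m) = 773.6867  ⇒  Cov = 773.6867 / 5 = 154.7373
Σ(R_m − R̄_m)² = 381.3333  ⇒  Var(R_m) = 381.3333 / 5 = 76.2667
β = Cov / Var(R_m) = 154.7373 / 76.2667 = 2.0289
E(R) = R_f + β × MRP = 3.15% + 2.0289 × 6.58% = 16.50%

16.50%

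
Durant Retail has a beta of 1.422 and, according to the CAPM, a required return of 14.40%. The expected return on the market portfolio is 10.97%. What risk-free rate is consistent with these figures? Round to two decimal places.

2.84%

E(R) = R_f + β(E(R_m) − R_f) = R_f(1 − β) + β·E(R_m)
14.40% = R_f × (1 − 1.422) + 1.422 × 10.97%
14.40% = R_f × -0.422 + 15.59934%
R_f = (14.40% − 15.59934%) / -0.422 = 2.84%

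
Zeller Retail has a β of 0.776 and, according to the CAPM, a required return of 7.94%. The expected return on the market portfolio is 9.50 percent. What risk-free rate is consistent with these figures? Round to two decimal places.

E(R) = R_f + β(E(R_m) − R_f) = R_f(1 − β) + β·E(R_m)
7.94% = R_f × (1 − 0.776) + 0.776 × 9.50%
7.94% = R_f × 0.224 + 7.37200%
R_f = (7.94% − 7.37200%) / 0.224 = 2.54%

2.54%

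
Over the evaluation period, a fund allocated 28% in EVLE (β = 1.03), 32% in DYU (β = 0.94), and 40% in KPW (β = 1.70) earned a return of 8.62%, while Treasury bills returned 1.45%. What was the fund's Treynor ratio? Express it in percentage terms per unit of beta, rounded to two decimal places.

5.65%

β_P = 0.28×1.03 + 0.32×0.94 + 0.40×1.70 = 1.2692
Treynor = (R_P − R_f) / β_P = (8.62% − 1.45%) / 1.2692 = 7.17% / 1.2692 = 5.65%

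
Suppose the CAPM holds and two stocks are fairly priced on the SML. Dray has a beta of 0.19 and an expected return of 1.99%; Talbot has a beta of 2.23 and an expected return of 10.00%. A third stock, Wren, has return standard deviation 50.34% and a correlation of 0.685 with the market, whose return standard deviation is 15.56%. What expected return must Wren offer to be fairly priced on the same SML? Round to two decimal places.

9.95%

MRP = (10.00% − 1.99%) / (2.23 − 0.19) = 3.9265%
R_f = 1.99% − 0.19 × 3.9265% = 1.2440%
β_Wren = ρ·σ_i/σ_m = 0.685 × 50.34 / 15.56 = 2.2161
E(R_Wren) = R_f + β × MRP = 1.2440% + 2.2161 × 3.9265% = 9.95%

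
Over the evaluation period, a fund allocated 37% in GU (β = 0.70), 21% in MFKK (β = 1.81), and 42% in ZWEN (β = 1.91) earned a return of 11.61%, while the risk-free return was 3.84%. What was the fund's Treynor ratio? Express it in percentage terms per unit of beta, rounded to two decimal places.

β_P = 0.37×0.70 + 0.21×1.81 + 0.42×1.91 = 1.4413
Treynor = (R_P − R_f) / β_P = (11.61% − 3.84%) / 1.4413 = 7.77% / 1.4413 = 5.39%

5.39%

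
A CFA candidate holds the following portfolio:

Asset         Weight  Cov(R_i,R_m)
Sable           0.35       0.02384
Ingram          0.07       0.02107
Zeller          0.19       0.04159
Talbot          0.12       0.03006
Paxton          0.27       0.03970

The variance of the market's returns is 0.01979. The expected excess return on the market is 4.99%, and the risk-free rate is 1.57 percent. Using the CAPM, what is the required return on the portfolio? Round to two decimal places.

β_Sable = 0.02384 / 0.01979 = 1.2046
β_Ingram = 0.02107 / 0.01979 = 1.0647
β_Zeller = 0.04159 / 0.01979 = 2.1016
β_Talbot = 0.03006 / 0.01979 = 1.5189
β_Paxton = 0.03970 / 0.01979 = 2.0061
β_P = Σ w_i β_i = 0.35×1.2046 + 0.07×1.0647 + 0.19×2.1016 + 0.12×1.5189 + 0.27×2.0061 = 1.6194
E(R_P) = R_f + β_P × MRP = 1.57% + 1.6194 × 4.99% = 9.65%

9.65%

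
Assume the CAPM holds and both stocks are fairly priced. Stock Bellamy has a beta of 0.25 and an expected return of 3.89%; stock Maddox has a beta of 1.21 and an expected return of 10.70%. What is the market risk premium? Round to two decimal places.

Both satisfy E(R) = R_f + β·MRP, so the slope of the SML is
MRP = (10.70% − 3.89%) / (1.21 − 0.25) = 6.81% / 0.96 = 7.0938%

7.09%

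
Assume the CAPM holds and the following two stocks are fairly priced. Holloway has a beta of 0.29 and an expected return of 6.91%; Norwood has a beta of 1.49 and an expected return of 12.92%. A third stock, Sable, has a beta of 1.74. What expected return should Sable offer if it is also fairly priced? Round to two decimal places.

14.17%

MRP (SML slope) = (12.92% − 6.91%) / (1.49 − 0.29) = 6.01% / 1.20 = 5.0083%
R_f (intercept) = 6.91% − 0.29 × 5.0083% = 5.4576%
E(R_Sable) = R_f + β × MRP = 5.4576% + 1.74 × 5.0083% = 14.17%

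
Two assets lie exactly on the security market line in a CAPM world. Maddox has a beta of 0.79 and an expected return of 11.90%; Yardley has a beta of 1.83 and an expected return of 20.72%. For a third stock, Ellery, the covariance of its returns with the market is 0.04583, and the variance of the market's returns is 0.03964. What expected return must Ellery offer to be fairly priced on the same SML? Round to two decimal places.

MRP = (20.72% − 11.90%) / (1.83 − 0.79) = 8.4808%
R_f = 11.90% − 0.79 × 8.4808% = 5.2002%
β_Ellery = Cov / Var(R_m) = 0.04583 / 0.03964 = 1.1562
E(R_Ellery) = R_f + β × MRP = 5.2002% + 1.1562 × 8.4808% = 15.01%

15.01%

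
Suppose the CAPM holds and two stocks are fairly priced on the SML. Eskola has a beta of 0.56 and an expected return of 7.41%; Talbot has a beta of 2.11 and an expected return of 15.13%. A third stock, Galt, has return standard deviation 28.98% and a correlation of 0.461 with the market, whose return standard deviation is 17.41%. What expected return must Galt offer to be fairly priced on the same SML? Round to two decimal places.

MRP = (15.13% − 7.41%) / (2.11 − 0.56) = 4.9806%
R_f = 7.41% − 0.56 × 4.9806% = 4.6209%
β_Galt = ρ·σ_i/σ_m = 0.461 × 28.98 / 17.41 = 0.7674
E(R_Galt) = R_f + β × MRP = 4.6209% + 0.7674 × 4.9806% = 8.44%

8.44%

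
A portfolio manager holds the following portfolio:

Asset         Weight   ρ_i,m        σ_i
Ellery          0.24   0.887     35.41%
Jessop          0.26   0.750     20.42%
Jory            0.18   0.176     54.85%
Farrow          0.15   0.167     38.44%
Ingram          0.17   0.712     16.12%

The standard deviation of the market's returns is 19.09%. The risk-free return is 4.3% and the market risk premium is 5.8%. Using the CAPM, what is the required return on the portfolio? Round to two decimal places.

β_Ellery = 0.887 × 35.41% / 19.09% = 1.6453
β_Jessop = 0.750 × 20.42% / 19.09% = 0.8023
β_Jory = 0.176 × 54.85% / 19.09% = 0.5057
β_Farrow = 0.167 × 38.44% / 19.09% = 0.3363
β_Ingram = 0.712 × 16.12% / 19.09% = 0.6012
β_P = Σ w_i β_i = 0.24×1.6453 + 0.26×0.8023 + 0.18×0.5057 + 0.15×0.3363 + 0.17×0.6012 = 0.8471
E(R_P) = R_f + β_P × MRP = 4.3% + 0.8471 × 5.8% = 9.21%

9.21%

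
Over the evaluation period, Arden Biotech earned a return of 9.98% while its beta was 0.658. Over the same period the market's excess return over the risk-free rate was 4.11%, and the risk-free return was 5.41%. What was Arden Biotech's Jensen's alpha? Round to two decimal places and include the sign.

+1.87%

CAPM benchmark = R_f + β(R_m − R_f) = 5.41% + 0.658 × 4.11% = 8.11438%
α = actual − benchmark = 9.98% − 8.11438% = +1.87%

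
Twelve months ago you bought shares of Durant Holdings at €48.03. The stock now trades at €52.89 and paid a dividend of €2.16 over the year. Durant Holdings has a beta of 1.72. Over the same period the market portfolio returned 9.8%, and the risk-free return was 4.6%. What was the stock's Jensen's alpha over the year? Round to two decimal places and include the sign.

+1.07%

Realised HPR = (P1 + D1 − P0) / P0 = (52.89 + 2.16 − 48.03) / 48.03 = 7.02 / 48.03 = 14.6159%
MRP = 9.8% − 4.6% = 5.20%
CAPM required = R_f + β·MRP = 4.6% + 1.72 × 5.2% = 13.5440%
α = realised − required = 14.6159% − 13.5440% = +1.07%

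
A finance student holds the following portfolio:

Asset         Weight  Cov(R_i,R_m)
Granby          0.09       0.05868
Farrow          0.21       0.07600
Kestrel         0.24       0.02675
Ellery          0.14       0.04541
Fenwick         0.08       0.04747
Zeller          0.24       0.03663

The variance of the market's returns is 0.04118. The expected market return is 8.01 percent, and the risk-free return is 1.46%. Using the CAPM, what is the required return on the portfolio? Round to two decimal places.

8.87%

β_Granby = 0.05868 / 0.04118 = 1.4250
β_Farrow = 0.07600 / 0.04118 = 1.8456
β_Kestrel = 0.02675 / 0.04118 = 0.6496
β_Ellery = 0.04541 / 0.04118 = 1.1027
β_Fenwick = 0.04747 / 0.04118 = 1.1527
β_Zeller = 0.03663 / 0.04118 = 0.8895
β_P = Σ w_i β_i = 0.09×1.4250 + 0.21×1.8456 + 0.24×0.6496 + 0.14×1.1027 + 0.08×1.1527 + 0.24×0.8895 = 1.1318
MRP = 8.01% − 1.46% = 6.55%
E(R_P) = R_f + β_P × MRP = 1.46% + 1.1318 × 6.55% = 8.87%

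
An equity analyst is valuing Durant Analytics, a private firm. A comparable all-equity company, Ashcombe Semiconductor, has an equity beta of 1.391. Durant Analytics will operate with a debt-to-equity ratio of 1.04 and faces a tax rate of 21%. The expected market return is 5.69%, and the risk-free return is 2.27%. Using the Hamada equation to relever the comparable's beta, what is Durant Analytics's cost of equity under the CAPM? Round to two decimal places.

10.94%

β_L = β_U × [1 + (1 − t)(D/E)] = 1.391 × [1 + (1 − 0.21) × 1.04]
    = 1.391 × [1 + 0.79 × 1.04] = 1.391 × 1.8216 = 2.5338
MRP = 5.69% − 2.27% = 3.42%
E(R) = R_f + β_L × MRP = 2.27% + 2.5338 × 3.42% = 10.94%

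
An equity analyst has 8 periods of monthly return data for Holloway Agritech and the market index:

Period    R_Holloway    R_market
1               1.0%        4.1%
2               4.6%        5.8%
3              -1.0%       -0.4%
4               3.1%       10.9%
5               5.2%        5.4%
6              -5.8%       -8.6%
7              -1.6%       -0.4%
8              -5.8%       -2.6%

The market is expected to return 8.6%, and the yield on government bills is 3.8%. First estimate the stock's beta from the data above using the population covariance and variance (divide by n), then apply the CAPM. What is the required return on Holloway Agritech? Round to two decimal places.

Mean R_i = (1.0 + 4.6 − 1.0 + 3.1 + 5.2 − 5.8 − 1.6 − 5.8) / 8 = -0.0375%
Mean R_m = (4.1 + 5.8 − 0.4 + 10.9 + 5.4 − 8.6 − 0.4 − 2.6) / 8 = 1.7750%
Σ(R_i − R̄_i)(R_m − R̄_m) = 159.1825  ⇒  Cov = 159.1825 / 8 = 19.8978
Σ(R_m − R̄_m)² = 254.2550  ⇒  Var(R_m) = 254.2550 / 8 = 31.7819
β = Cov / Var(R_m) = 19.8978 / 31.7819 = 0.6261
MRP = 8.6% − 3.8% = 4.80%
E(R) = R_f + β × MRP = 3.8% + 0.6261 × 4.8% = 6.81%

6.81%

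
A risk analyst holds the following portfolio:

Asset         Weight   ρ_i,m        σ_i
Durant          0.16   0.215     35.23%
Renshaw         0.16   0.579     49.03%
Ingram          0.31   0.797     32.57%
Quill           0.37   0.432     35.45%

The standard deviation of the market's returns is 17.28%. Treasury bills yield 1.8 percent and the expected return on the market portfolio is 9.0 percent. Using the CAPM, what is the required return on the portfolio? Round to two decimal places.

9.91%

β_Durant = 0.215 × 35.23% / 17.28% = 0.4383
β_Renshaw = 0.579 × 49.03% / 17.28% = 1.6428
β_Ingram = 0.797 × 32.57% / 17.28% = 1.5022
β_Quill = 0.432 × 35.45% / 17.28% = 0.8863
β_P = Σ w_i β_i = 0.16×0.4383 + 0.16×1.6428 + 0.31×1.5022 + 0.37×0.8863 = 1.1266
MRP = 9.0% − 1.8% = 7.20%
E(R_P) = R_f + β_P × MRP = 1.8% + 1.1266 × 7.2% = 9.91%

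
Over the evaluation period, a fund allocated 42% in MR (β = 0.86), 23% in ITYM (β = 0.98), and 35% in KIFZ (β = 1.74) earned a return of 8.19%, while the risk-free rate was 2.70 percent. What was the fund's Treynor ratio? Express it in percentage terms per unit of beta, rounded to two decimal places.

β_P = 0.42×0.86 + 0.23×0.98 + 0.35×1.74 = 1.1956
Treynor = (R_P − R_f) / β_P = (8.19% − 2.70%) / 1.1956 = 5.49% / 1.1956 = 4.59%

4.59%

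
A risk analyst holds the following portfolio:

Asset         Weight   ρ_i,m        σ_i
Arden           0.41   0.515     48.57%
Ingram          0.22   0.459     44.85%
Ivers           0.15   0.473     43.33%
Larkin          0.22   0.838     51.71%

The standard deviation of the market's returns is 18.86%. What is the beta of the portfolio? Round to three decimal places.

β_Arden = 0.515 × 48.57% / 18.86% = 1.3263
β_Ingram = 0.459 × 44.85% / 18.86% = 1.0915
β_Ivers = 0.473 × 43.33% / 18.86% = 1.0867
β_Larkin = 0.838 × 51.71% / 18.86% = 2.2976
β_P = Σ w_i β_i = 0.41×1.3263 + 0.22×1.0915 + 0.15×1.0867 + 0.22×2.2976 = 1.4524

1.452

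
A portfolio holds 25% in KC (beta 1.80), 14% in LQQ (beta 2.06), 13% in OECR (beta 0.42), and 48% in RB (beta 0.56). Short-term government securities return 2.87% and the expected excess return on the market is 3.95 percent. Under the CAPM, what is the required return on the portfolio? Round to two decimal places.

β_P = Σ w_i β_i = 0.25×1.80 + 0.14×2.06 + 0.13×0.42 + 0.48×0.56 = 1.0618
E(R_P) = R_f + β_P × MRP = 2.87% + 1.0618 × 3.95% = 7.06%

7.06%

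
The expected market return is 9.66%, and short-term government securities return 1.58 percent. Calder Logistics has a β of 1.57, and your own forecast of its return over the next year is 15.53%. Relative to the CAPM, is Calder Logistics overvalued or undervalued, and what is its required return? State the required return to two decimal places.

MRP = 9.66% − 1.58% = 8.08%
Required return = R_f + β·MRP = 1.58% + 1.57 × 8.08% = 14.27%
Forecast 15.53% > required 14.27% → the stock plots above the SML → undervalued.

Undervalued; required return 14.27%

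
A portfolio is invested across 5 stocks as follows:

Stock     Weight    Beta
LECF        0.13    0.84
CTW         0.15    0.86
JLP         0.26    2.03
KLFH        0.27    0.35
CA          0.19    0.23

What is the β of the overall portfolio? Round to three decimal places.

β_P = Σ w_i β_i = 0.13×0.84 + 0.15×0.86 + 0.26×2.03 + 0.27×0.35 + 0.19×0.23 = 0.9042

0.904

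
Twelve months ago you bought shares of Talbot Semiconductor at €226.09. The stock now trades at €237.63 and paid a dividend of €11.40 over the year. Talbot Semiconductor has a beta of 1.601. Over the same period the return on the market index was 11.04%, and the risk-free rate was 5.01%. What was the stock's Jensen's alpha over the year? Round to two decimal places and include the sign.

-4.52%

Realised HPR = (P1 + D1 − P0) / P0 = (237.63 + 11.40 − 226.09) / 226.09 = 22.94 / 226.09 = 10.1464%
MRP = 11.04% − 5.01% = 6.03%
CAPM required = R_f + β·MRP = 5.01% + 1.601 × 6.03% = 14.66403%
α = realised − required = 10.1464% − 14.66403% = -4.52%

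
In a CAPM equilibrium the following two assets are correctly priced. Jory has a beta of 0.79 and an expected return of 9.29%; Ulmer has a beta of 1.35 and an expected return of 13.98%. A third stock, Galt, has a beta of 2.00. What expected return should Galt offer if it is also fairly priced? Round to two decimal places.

19.42%

MRP (SML slope) = (13.98% − 9.29%) / (1.35 − 0.79) = 4.69% / 0.56 = 8.3750%
R_f (intercept) = 9.29% − 0.79 × 8.3750% = 2.6738%
E(R_Galt) = R_f + β × MRP = 2.6738% + 2.00 × 8.3750% = 19.42%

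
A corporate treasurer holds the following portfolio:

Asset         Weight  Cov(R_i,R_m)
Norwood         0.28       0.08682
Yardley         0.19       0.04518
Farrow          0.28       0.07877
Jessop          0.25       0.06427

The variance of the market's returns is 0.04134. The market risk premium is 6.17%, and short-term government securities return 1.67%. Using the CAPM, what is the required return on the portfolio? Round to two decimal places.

β_Norwood = 0.08682 / 0.04134 = 2.1001
β_Yardley = 0.04518 / 0.04134 = 1.0929
β_Farrow = 0.07877 / 0.04134 = 1.9054
β_Jessop = 0.06427 / 0.04134 = 1.5547
β_P = Σ w_i β_i = 0.28×2.1001 + 0.19×1.0929 + 0.28×1.9054 + 0.25×1.5547 = 1.7179
E(R_P) = R_f + β_P × MRP = 1.67% + 1.7179 × 6.17% = 12.27%

12.27%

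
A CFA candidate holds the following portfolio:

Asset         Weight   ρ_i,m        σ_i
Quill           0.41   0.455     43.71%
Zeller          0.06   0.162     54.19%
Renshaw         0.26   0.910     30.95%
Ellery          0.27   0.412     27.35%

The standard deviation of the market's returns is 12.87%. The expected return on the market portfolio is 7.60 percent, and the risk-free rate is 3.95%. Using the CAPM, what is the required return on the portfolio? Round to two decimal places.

9.35%

β_Quill = 0.455 × 43.71% / 12.87% = 1.5453
β_Zeller = 0.162 × 54.19% / 12.87% = 0.6821
β_Renshaw = 0.910 × 30.95% / 12.87% = 2.1884
β_Ellery = 0.412 × 27.35% / 12.87% = 0.8755
β_P = Σ w_i β_i = 0.41×1.5453 + 0.06×0.6821 + 0.26×2.1884 + 0.27×0.8755 = 1.4799
MRP = 7.60% − 3.95% = 3.65%
E(R_P) = R_f + β_P × MRP = 3.95% + 1.4799 × 3.65% = 9.35%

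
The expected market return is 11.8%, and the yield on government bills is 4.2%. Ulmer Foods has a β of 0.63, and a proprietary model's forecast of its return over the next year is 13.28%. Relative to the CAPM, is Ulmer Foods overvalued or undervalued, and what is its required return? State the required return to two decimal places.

Undervalued; required return 8.99%

MRP = 11.8% − 4.2% = 7.60%
Required return = R_f + β·MRP = 4.2% + 0.63 × 7.6% = 8.99%
Forecast 13.28% > required 8.99% → the stock plots above the SML → undervalued.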